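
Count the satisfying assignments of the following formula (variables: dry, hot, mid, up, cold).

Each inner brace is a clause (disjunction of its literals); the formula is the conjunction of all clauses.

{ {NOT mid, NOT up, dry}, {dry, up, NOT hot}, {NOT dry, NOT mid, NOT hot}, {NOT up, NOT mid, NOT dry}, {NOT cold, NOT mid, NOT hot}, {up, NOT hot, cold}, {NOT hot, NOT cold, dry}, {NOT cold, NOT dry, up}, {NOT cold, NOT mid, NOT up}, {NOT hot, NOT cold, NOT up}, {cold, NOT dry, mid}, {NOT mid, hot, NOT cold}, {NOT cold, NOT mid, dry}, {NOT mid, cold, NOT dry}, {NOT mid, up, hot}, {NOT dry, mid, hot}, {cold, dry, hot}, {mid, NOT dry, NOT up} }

3

There are 2^5 = 32 truth assignments over (dry, hot, mid, up, cold).
Split on hot. With hot = true, the clauses containing hot are satisfied and NOT hot drops from the rest; 1 of the 2^4 = 16 assignments to the other variables satisfy what remains.
With hot = false, by the same count on the reduced clause set, 2 assignments work.
(One model: dry=F, hot=F, mid=F, up=F, cold=T.)
Total: 1 + 2 = 3.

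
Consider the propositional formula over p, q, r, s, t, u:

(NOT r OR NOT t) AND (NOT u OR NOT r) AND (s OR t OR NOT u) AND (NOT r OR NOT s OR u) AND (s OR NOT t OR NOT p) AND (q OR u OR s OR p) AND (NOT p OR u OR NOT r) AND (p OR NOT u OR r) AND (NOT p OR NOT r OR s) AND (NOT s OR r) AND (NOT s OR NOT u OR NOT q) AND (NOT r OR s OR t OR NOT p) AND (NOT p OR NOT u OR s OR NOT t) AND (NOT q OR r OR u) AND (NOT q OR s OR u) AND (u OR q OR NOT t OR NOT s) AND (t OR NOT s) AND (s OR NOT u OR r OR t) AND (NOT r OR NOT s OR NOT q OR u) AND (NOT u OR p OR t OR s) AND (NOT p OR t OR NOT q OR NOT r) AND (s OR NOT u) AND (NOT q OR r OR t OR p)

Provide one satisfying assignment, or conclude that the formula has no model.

p ↦ true, q ↦ false, r ↦ false, s ↦ false, t ↦ false, u ↦ false

Suppose r = false.
(NOT s) alone gives s = false.
(NOT u) alone gives u = false.
(NOT q) alone gives q = false.
(p) alone gives p = true.
(NOT t) alone gives t = false.
This assignment satisfies each clause.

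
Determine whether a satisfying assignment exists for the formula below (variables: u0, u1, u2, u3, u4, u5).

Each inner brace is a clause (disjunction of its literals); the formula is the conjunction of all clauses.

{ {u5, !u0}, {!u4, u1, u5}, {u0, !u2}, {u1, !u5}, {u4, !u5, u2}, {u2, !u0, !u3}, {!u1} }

Yes

The clause (!u1) is unit, so u1 = false.
The clause (!u5) is unit, so u5 = false.
The clause (!u0) is unit, so u0 = false.
The clause (!u4) is unit, so u4 = false.
The clause (!u2) is unit, so u2 = false.
Every clause is now satisfied; u3 is unconstrained.
A satisfying assignment: u0: false,  u1: false,  u2: false,  u3: true,  u4: false,  u5: false.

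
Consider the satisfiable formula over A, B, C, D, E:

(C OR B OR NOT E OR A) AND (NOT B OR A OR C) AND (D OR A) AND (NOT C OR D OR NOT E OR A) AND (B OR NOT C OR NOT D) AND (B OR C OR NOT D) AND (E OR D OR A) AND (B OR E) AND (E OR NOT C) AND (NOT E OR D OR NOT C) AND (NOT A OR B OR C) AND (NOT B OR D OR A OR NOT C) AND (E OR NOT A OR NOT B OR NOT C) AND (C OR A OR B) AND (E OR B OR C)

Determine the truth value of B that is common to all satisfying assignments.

True

Suppose B = false.
The clause (E) is unit, so E = true.
Case C = true:
The clause (NOT D) is unit, so D = false.
But (D) is also a unit clause — contradiction.
Undo C and try C = false.
The clause (A) is unit, so A = true.
But (NOT A) is also a unit clause — contradiction.
Both values of C lead to a conflict.
So every satisfying assignment has B = True.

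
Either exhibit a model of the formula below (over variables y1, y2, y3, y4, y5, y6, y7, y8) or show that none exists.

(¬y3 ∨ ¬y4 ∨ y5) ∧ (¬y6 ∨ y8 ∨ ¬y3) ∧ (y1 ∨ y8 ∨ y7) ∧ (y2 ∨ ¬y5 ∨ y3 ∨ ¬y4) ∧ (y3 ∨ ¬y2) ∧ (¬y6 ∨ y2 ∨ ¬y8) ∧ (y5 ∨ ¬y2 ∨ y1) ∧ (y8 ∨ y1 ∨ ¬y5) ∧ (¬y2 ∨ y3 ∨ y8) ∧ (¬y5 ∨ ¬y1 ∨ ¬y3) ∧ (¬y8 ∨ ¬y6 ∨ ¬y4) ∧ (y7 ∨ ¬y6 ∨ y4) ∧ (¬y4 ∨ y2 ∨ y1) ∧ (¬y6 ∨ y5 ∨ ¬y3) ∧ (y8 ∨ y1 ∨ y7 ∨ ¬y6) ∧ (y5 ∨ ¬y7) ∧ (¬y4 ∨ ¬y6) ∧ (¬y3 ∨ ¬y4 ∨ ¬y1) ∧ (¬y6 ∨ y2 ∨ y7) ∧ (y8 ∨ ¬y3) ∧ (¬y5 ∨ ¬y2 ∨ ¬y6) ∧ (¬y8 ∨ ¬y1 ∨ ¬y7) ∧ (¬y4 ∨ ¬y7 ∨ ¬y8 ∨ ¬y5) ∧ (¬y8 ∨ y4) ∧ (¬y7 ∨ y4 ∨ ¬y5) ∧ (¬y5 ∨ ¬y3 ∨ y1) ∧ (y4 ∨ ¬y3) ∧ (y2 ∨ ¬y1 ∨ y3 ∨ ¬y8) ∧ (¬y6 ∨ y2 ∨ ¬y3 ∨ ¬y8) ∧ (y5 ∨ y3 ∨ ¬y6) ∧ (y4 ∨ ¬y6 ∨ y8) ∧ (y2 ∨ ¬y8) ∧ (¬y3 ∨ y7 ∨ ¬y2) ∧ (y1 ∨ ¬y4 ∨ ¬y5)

Try y3 = False.
From the singleton clause (¬y2), y2 = False.
From the singleton clause (¬y8), y8 = False.
Try y1 = True.
Try y5 = False.
From the singleton clause (¬y7), y7 = False.
From the singleton clause (¬y6), y6 = False.
All clauses hold; y4 can take either value.

y1 ↦ True; y2 ↦ False; y3 ↦ False; y4 ↦ False; y5 ↦ False; y6 ↦ False; y7 ↦ False; y8 ↦ False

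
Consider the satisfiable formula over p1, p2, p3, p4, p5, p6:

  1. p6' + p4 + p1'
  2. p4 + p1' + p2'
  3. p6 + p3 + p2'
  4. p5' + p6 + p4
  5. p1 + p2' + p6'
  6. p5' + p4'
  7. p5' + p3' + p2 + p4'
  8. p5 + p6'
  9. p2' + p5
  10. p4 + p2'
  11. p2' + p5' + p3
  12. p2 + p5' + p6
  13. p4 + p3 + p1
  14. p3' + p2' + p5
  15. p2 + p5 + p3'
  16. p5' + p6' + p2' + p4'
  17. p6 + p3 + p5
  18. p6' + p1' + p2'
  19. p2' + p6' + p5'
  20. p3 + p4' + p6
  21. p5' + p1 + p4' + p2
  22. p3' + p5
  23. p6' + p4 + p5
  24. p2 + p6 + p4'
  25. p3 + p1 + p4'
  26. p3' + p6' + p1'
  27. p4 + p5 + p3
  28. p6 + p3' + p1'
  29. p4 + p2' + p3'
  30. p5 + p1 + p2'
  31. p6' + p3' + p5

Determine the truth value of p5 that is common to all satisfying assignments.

True

Suppose p5 = 0.
(p6') alone gives p6 = 0.
(p2') alone gives p2 = 0.
(p3') alone gives p3 = 0.
That conflicts with the unit clause (p3).
So every satisfying assignment has p5 = True.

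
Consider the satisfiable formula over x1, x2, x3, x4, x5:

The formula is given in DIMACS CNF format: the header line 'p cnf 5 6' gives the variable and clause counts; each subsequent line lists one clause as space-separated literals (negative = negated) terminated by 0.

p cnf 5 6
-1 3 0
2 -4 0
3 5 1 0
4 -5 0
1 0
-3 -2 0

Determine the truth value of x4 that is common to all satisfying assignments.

False

Suppose x4 = True.
The clause (x2) is unit, so x2 = True.
The clause (x1) is unit, so x1 = True.
The clause (x3) is unit, so x3 = True.
Now (¬x3) is unsatisfied and unit — conflict.
So every satisfying assignment has x4 = False.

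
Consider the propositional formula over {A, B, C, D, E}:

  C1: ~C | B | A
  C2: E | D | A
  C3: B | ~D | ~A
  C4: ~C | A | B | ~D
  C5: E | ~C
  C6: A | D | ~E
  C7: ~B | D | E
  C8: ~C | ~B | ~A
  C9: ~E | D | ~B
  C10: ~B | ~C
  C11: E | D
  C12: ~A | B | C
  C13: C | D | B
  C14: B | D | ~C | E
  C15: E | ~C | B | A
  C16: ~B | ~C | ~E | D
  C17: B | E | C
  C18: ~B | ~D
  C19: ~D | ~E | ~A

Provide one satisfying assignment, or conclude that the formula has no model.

Case E = 1:
Case A = 1:
The clause (~D) is unit, so D = 0.
The clause (~B) is unit, so B = 0.
The clause (C) is unit, so C = 1.
All clauses are satisfied.

A ↦ 1; B ↦ 0; C ↦ 1; D ↦ 0; E ↦ 1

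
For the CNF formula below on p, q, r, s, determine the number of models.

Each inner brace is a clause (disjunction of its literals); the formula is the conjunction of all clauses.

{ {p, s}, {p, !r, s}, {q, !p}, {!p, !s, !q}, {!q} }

There are 2^4 = 16 truth assignments over (p, q, r, s).
Split on r. With r = true, the clauses containing r are satisfied and !r drops from the rest; 1 of the 2^3 = 8 assignments to the other variables satisfy what remains.
With r = false, by the same count on the reduced clause set, 1 assignment works.
Total: 1 + 1 = 2.

2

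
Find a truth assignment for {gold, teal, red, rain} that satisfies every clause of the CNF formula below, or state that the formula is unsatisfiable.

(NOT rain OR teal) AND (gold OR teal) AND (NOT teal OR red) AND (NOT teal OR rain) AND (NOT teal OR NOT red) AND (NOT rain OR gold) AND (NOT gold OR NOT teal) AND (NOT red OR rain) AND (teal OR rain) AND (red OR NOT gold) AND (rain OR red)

UNSATISFIABLE

Suppose rain = false.
(NOT teal) alone gives teal = false.
Now (teal) is unsatisfied and unit — conflict.
That branch fails; take rain = true instead.
(teal) alone gives teal = true.
(red) alone gives red = true.
Now (NOT red) is unsatisfied and unit — conflict.
Neither rain = true nor rain = false works.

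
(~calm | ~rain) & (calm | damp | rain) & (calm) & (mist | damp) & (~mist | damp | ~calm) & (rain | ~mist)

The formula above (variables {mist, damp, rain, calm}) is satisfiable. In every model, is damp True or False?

Suppose damp = 0.
The clause (calm) is unit, so calm = 1.
The clause (~rain) is unit, so rain = 0.
The clause (mist) is unit, so mist = 1.
But (~mist) is also a unit clause — contradiction.
So every satisfying assignment has damp = True.

True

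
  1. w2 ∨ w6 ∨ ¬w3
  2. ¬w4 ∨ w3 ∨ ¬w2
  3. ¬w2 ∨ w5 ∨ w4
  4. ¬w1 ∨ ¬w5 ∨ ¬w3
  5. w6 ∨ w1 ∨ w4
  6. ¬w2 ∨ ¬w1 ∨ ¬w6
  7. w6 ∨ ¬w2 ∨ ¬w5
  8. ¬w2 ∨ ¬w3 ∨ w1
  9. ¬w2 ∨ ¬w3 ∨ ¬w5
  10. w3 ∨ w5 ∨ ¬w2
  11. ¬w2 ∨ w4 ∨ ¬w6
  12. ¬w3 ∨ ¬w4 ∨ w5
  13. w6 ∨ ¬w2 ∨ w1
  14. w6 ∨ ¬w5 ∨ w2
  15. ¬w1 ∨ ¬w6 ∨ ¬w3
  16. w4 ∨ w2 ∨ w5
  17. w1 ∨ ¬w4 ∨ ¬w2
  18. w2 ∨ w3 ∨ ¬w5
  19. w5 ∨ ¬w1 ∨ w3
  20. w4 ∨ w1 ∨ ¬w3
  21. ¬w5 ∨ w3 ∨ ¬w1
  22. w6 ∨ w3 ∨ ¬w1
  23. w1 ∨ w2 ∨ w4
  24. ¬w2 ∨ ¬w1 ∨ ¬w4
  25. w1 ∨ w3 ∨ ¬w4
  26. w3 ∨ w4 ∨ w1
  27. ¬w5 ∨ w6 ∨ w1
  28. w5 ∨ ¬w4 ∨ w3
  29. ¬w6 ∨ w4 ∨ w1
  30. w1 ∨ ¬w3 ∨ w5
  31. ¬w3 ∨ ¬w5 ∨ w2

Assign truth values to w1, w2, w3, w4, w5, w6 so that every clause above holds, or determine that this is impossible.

UNSATISFIABLE

Branch on w2: set w2 = True.
Branch on w4: set w4 = False.
Unit clause (w5) forces w5 = True.
Unit clause (w6) forces w6 = True.
But (¬w6) is also a unit clause — contradiction.
Backtrack on w4: now try w4 = True.
Unit clause (w3) forces w3 = True.
Unit clause (w1) forces w1 = True.
But (¬w1) is also a unit clause — contradiction.
Neither w4 = True nor w4 = False works.
Backtrack on w2: now try w2 = False.
Branch on w6: set w6 = True.
Branch on w1: set w1 = False.
Unit clause (w4) forces w4 = True.
Unit clause (w3) forces w3 = True.
Unit clause (w5) forces w5 = True.
But (¬w5) is also a unit clause — contradiction.
Backtrack on w1: now try w1 = True.
Unit clause (¬w3) forces w3 = False.
Unit clause (¬w5) forces w5 = False.
But (w5) is also a unit clause — contradiction.
Neither w1 = True nor w1 = False works.
Backtrack on w6: now try w6 = False.
Unit clause (¬w3) forces w3 = False.
Unit clause (¬w5) forces w5 = False.
Unit clause (w4) forces w4 = True.
But (¬w4) is also a unit clause — contradiction.
Neither w6 = True nor w6 = False works.
Neither w2 = True nor w2 = False works.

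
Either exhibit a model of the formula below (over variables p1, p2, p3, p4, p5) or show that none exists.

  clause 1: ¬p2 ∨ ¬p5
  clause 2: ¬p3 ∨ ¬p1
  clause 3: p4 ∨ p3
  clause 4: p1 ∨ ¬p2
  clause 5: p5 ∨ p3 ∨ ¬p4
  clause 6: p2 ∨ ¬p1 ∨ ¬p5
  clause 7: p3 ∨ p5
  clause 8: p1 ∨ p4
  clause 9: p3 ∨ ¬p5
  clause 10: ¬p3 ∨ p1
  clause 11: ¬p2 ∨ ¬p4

UNSATISFIABLE

Try p2 = False.
Try p3 = False.
The clause (p4) is unit, so p4 = True.
The clause (p5) is unit, so p5 = True.
But (¬p5) is also a unit clause — contradiction.
Undo p3 and try p3 = True.
The clause (¬p1) is unit, so p1 = False.
But (p1) is also a unit clause — contradiction.
Neither p3 = True nor p3 = False works.
Undo p2 and try p2 = True.
The clause (¬p5) is unit, so p5 = False.
The clause (p1) is unit, so p1 = True.
The clause (¬p3) is unit, so p3 = False.
But (p3) is also a unit clause — contradiction.
Neither p2 = True nor p2 = False works.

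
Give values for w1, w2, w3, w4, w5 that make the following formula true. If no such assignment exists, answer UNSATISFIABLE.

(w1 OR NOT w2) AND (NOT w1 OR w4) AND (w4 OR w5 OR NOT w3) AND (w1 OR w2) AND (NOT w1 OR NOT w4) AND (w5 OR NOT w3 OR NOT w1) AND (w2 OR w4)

Branch on w1: set w1 = true.
From the singleton clause (w4), w4 = true.
That conflicts with the unit clause (NOT w4).
That branch fails; take w1 = false instead.
From the singleton clause (NOT w2), w2 = false.
That conflicts with the unit clause (w2).
Either choice for w1 ends in contradiction.

UNSATISFIABLE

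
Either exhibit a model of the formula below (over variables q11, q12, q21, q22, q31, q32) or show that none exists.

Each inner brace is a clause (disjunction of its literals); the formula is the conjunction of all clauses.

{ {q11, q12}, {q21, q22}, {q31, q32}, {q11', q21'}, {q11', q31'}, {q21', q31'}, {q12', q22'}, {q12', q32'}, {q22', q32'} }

UNSATISFIABLE

Try q11 = 1.
(q21') alone gives q21 = 0.
(q22) alone gives q22 = 1.
(q31') alone gives q31 = 0.
(q32) alone gives q32 = 1.
Now (q32') is unsatisfied and unit — conflict.
Backtrack on q11: now try q11 = 0.
(q12) alone gives q12 = 1.
(q22') alone gives q22 = 0.
(q21) alone gives q21 = 1.
(q31') alone gives q31 = 0.
(q32) alone gives q32 = 1.
Now (q32') is unsatisfied and unit — conflict.
Both values of q11 lead to a conflict.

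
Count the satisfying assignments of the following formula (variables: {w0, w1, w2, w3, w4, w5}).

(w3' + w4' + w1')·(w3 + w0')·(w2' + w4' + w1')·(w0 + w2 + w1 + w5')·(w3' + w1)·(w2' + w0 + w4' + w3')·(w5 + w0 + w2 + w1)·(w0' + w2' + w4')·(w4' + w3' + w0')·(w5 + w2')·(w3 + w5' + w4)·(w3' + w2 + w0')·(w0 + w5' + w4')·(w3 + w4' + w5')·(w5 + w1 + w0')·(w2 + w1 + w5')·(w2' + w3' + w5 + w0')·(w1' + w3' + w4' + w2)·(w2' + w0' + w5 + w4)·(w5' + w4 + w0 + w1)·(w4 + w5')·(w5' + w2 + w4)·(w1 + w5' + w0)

3

There are 2^6 = 64 truth assignments over (w0, w1, w2, w3, w4, w5).
Split on w1. With w1 = 1, the clauses containing w1 are satisfied and w1' drops from the rest; 3 of the 2^5 = 32 assignments to the other variables satisfy what remains.
With w1 = 0, by the same count on the reduced clause set, 0 assignments work.
(One model: w0=F, w1=T, w2=F, w3=F, w4=F, w5=F.)
Total: 3 + 0 = 3.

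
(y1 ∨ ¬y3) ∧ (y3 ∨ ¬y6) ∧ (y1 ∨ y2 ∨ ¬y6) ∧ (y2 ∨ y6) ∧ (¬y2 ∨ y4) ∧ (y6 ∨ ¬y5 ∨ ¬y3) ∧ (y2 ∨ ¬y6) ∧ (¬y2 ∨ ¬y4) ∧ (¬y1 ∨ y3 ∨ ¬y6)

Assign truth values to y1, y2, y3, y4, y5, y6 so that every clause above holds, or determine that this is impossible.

UNSATISFIABLE

Suppose y1 = True.
Suppose y3 = True.
Suppose y2 = True.
The clause (y4) is unit, so y4 = True.
Now (¬y4) is unsatisfied and unit — conflict.
Backtrack on y2: now try y2 = False.
The clause (y6) is unit, so y6 = True.
Now (¬y6) is unsatisfied and unit — conflict.
Either choice for y2 ends in contradiction.
Backtrack on y3: now try y3 = False.
The clause (¬y6) is unit, so y6 = False.
The clause (y2) is unit, so y2 = True.
The clause (y4) is unit, so y4 = True.
Now (¬y4) is unsatisfied and unit — conflict.
Either choice for y3 ends in contradiction.
Backtrack on y1: now try y1 = False.
The clause (¬y3) is unit, so y3 = False.
The clause (¬y6) is unit, so y6 = False.
The clause (y2) is unit, so y2 = True.
The clause (y4) is unit, so y4 = True.
Now (¬y4) is unsatisfied and unit — conflict.
Either choice for y1 ends in contradiction.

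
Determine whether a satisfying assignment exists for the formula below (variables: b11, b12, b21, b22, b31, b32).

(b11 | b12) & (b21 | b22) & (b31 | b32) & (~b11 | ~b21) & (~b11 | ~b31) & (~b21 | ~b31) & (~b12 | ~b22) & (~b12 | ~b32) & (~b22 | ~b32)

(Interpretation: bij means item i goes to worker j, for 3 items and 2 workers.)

No, unsatisfiable

Try b11 = 1.
From the singleton clause (~b21), b21 = 0.
From the singleton clause (b22), b22 = 1.
From the singleton clause (~b31), b31 = 0.
From the singleton clause (b32), b32 = 1.
That conflicts with the unit clause (~b32).
So b11 must be the other value — set b11 = 0.
From the singleton clause (b12), b12 = 1.
From the singleton clause (~b22), b22 = 0.
From the singleton clause (b21), b21 = 1.
From the singleton clause (~b31), b31 = 0.
From the singleton clause (b32), b32 = 1.
That conflicts with the unit clause (~b32).
Either choice for b11 ends in contradiction.
No assignment satisfies every clause.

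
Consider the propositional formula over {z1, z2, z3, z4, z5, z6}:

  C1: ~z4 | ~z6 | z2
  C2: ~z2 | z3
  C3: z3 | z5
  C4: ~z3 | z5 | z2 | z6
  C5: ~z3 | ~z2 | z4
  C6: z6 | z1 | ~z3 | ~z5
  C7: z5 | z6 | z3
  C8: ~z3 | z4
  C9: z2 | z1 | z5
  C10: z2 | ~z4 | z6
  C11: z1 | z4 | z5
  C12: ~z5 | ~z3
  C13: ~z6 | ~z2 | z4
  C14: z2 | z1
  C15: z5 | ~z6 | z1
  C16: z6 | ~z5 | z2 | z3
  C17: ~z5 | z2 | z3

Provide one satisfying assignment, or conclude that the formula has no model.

Suppose z2 = 1.
(z3) alone gives z3 = 1.
(z4) alone gives z4 = 1.
(~z5) alone gives z5 = 0.
Suppose z6 = 1.
(z1) alone gives z1 = 1.
Every clause now holds.

z1=1,  z2=1,  z3=1,  z4=1,  z5=0,  z6=1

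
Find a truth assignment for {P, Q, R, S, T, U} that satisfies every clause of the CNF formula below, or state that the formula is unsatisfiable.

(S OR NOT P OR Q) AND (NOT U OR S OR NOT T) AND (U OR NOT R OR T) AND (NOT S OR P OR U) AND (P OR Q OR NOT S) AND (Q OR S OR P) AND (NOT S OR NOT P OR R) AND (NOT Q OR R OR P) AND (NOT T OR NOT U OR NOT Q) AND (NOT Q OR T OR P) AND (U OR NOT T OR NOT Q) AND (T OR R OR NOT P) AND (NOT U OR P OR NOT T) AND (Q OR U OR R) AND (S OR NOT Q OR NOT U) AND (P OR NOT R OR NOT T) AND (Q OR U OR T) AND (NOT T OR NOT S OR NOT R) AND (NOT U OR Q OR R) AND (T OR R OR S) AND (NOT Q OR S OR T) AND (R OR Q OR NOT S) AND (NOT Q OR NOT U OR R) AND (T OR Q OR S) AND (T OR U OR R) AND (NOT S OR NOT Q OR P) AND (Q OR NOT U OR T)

P=true; Q=true; R=true; S=true; T=false; U=true

Branch on S: set S = true.
Branch on P: set P = true.
From the singleton clause (R), R = true.
From the singleton clause (NOT T), T = false.
From the singleton clause (U), U = true.
From the singleton clause (Q), Q = true.
Every clause now holds.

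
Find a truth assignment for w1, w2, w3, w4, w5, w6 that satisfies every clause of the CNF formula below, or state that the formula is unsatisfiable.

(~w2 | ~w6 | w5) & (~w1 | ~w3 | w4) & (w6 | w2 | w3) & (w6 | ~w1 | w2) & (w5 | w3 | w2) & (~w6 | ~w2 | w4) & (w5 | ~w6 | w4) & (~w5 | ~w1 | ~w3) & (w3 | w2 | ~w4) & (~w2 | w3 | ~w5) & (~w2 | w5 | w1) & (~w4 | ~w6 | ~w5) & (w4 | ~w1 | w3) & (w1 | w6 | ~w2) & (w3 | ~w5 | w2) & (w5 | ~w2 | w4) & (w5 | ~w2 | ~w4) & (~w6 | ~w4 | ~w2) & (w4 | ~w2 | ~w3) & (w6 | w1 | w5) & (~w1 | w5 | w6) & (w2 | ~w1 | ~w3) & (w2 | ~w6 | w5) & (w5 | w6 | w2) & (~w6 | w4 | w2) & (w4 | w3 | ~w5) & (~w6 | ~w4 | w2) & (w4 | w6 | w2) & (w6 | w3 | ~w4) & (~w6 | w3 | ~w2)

w1: 0,  w2: 0,  w3: 1,  w4: 1,  w5: 1,  w6: 0

Try w2 = 0.
Try w6 = 0.
The clause (w3) is unit, so w3 = 1.
The clause (~w1) is unit, so w1 = 0.
The clause (w5) is unit, so w5 = 1.
The clause (w4) is unit, so w4 = 1.
All clauses are satisfied.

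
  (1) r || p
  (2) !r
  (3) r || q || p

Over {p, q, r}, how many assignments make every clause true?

2

There are 2^3 = 8 truth assignments over (p, q, r).
Check each against the 3 clauses (columns in the order p, q, r):
  F F F  ✗ fails (r || p)
  F F T  ✗ fails (!r)
  F T F  ✗ fails (r || p)
  F T T  ✗ fails (!r)
  T F F  ✓ satisfies all
  T F T  ✗ fails (!r)
  T T F  ✓ satisfies all
  T T T  ✗ fails (!r)
2 of the 8 rows are models.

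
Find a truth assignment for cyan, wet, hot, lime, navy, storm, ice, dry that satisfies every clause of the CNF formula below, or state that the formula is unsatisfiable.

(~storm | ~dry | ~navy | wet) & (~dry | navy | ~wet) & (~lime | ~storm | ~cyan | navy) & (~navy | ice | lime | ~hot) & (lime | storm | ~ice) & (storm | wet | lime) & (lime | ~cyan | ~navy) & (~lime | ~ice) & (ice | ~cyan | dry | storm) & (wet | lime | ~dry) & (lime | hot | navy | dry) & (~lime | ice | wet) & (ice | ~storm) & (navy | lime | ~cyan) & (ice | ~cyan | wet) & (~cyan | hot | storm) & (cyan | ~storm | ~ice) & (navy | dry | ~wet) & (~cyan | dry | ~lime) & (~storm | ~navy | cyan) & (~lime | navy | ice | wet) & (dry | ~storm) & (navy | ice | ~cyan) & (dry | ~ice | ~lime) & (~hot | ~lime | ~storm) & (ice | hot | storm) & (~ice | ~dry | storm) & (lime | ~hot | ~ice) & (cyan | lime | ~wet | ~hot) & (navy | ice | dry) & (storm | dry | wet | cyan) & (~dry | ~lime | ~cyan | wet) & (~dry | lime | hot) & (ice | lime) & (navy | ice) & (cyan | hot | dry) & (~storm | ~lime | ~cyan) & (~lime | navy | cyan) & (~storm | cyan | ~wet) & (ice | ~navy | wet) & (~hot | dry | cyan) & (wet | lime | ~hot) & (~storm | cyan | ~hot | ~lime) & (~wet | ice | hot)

Suppose lime = 1.
From the singleton clause (~ice), ice = 0.
From the singleton clause (wet), wet = 1.
From the singleton clause (~storm), storm = 0.
From the singleton clause (hot), hot = 1.
From the singleton clause (navy), navy = 1.
Suppose cyan = 0.
From the singleton clause (dry), dry = 1.
Every clause now holds.

cyan: 0, wet: 1, hot: 1, lime: 1, navy: 1, storm: 0, ice: 0, dry: 1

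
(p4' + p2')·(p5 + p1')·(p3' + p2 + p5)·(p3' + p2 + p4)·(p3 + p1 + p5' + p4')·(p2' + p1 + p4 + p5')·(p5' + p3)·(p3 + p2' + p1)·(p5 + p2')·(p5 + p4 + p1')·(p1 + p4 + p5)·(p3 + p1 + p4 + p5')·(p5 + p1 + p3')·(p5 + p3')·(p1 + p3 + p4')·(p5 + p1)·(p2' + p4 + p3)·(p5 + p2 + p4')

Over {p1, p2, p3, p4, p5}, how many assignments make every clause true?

There are 2^5 = 32 truth assignments over (p1, p2, p3, p4, p5).
Split on p2. With p2 = 1, the clauses containing p2 are satisfied and p2' drops from the rest; 1 of the 2^4 = 16 assignments to the other variables satisfy what remains.
With p2 = 0, by the same count on the reduced clause set, 2 assignments work.
Total: 1 + 2 = 3.

3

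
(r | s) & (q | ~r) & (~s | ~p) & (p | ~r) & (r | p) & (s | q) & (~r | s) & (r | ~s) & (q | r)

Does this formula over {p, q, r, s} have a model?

Case r = 1:
From the singleton clause (q), q = 1.
From the singleton clause (p), p = 1.
From the singleton clause (~s), s = 0.
Now (s) is unsatisfied and unit — conflict.
Undo r and try r = 0.
From the singleton clause (s), s = 1.
Now (~s) is unsatisfied and unit — conflict.
Neither r = 1 nor r = 0 works.
No assignment satisfies every clause.

No, unsatisfiable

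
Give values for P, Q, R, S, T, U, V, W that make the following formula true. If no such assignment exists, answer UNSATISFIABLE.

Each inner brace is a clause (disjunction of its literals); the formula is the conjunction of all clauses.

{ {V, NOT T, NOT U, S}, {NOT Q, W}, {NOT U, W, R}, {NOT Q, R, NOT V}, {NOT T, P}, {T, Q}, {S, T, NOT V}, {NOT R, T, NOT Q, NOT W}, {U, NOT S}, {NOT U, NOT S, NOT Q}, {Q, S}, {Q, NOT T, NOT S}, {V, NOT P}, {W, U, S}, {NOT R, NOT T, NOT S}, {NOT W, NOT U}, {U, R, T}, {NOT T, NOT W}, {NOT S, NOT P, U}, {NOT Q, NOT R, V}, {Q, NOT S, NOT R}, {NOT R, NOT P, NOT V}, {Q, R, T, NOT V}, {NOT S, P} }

UNSATISFIABLE

Try Q = false.
(T) alone gives T = true.
(P) alone gives P = true.
(S) alone gives S = true.
But (NOT S) is also a unit clause — contradiction.
So Q must be the other value — set Q = true.
(W) alone gives W = true.
(NOT U) alone gives U = false.
(NOT S) alone gives S = false.
(NOT T) alone gives T = false.
(NOT V) alone gives V = false.
(NOT R) alone gives R = false.
But (R) is also a unit clause — contradiction.
Both values of Q lead to a conflict.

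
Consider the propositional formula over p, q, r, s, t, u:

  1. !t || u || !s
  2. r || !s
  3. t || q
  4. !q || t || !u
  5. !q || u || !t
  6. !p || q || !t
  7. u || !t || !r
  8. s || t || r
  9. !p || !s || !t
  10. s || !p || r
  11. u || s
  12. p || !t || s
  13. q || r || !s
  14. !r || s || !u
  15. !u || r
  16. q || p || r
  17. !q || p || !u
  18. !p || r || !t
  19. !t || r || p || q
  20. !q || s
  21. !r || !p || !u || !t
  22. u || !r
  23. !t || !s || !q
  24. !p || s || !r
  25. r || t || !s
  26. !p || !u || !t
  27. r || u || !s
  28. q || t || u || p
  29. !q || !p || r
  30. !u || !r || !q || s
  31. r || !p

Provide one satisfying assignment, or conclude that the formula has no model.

Branch on r: set r = true.
(u) alone gives u = true.
(s) alone gives s = true.
Branch on t: set t = true.
(!p) alone gives p = false.
(!q) alone gives q = false.
This assignment satisfies each clause.

p=false; q=false; r=true; s=true; t=true; u=true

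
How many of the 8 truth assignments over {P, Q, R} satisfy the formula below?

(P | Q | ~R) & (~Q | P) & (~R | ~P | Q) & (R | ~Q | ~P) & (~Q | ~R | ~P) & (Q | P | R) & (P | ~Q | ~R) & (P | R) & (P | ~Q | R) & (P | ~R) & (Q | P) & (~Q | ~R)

There are 2^3 = 8 truth assignments over (P, Q, R).
Split on P. With P = 1, the clauses containing P are satisfied and ~P drops from the rest; 1 of the 2^2 = 4 assignments to the other variables satisfy what remains.
With P = 0, by the same count on the reduced clause set, 0 assignments work.
(One model: P=T, Q=F, R=F.)
Total: 1 + 0 = 1.

1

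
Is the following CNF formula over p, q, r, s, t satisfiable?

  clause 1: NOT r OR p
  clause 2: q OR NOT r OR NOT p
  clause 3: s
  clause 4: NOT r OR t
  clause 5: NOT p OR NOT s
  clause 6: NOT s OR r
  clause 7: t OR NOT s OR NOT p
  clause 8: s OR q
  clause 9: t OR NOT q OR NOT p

The clause (s) is unit, so s = true.
The clause (NOT p) is unit, so p = false.
The clause (NOT r) is unit, so r = false.
That conflicts with the unit clause (r).
No assignment satisfies every clause.

No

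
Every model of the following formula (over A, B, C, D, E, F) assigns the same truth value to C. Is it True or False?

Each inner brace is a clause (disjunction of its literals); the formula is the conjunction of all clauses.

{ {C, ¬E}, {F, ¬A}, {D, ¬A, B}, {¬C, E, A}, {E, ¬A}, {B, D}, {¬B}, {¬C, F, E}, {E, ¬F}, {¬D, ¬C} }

False

Suppose C = True.
(¬B) alone gives B = False.
(D) alone gives D = True.
That conflicts with the unit clause (¬D).
So every satisfying assignment has C = False.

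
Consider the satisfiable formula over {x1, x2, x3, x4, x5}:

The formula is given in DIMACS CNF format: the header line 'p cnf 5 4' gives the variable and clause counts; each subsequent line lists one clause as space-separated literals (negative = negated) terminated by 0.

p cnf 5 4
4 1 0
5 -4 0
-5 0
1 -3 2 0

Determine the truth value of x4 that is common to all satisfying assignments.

False

Suppose x4 = True.
(x5) alone gives x5 = True.
Now (¬x5) is unsatisfied and unit — conflict.
So every satisfying assignment has x4 = False.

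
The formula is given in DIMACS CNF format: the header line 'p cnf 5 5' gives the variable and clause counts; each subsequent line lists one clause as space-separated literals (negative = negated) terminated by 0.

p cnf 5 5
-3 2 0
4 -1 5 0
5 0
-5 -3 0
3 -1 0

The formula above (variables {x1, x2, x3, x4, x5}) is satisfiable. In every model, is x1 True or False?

False

Suppose x1 = True.
(x5) alone gives x5 = True.
(¬x3) alone gives x3 = False.
That conflicts with the unit clause (x3).
So every satisfying assignment has x1 = False.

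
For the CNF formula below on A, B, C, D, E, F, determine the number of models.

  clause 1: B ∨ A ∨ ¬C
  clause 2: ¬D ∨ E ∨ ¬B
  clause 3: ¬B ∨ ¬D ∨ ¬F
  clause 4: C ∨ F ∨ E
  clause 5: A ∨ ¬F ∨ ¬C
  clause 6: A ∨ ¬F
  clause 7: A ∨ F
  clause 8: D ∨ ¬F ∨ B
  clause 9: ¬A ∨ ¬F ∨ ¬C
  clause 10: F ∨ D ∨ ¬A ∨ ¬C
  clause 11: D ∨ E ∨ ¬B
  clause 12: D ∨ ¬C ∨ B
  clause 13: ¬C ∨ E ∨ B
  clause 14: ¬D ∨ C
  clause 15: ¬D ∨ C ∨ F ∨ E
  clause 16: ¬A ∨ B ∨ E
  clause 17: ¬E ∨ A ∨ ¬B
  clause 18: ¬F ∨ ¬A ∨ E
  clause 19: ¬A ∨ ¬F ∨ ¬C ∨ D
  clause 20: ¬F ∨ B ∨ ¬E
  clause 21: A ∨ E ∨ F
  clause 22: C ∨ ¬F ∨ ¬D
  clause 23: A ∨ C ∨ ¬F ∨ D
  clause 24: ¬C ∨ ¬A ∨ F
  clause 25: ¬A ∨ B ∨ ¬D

There are 2^6 = 64 truth assignments over (A, B, C, D, E, F).
Split on C. With C = True, the clauses containing C are satisfied and ¬C drops from the rest; 0 of the 2^5 = 32 assignments to the other variables satisfy what remains.
With C = False, by the same count on the reduced clause set, 3 assignments work.
Total: 0 + 3 = 3.

3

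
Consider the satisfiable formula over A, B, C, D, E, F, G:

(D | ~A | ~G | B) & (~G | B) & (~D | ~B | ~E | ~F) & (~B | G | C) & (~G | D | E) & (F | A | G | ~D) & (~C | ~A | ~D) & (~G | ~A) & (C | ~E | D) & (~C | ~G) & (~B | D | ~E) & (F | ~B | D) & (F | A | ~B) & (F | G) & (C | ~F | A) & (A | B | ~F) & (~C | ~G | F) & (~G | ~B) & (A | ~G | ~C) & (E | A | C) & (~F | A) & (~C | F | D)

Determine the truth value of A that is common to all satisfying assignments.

Suppose A = 0.
From the singleton clause (~F), F = 0.
From the singleton clause (~B), B = 0.
From the singleton clause (~G), G = 0.
But (G) is also a unit clause — contradiction.
So every satisfying assignment has A = True.

True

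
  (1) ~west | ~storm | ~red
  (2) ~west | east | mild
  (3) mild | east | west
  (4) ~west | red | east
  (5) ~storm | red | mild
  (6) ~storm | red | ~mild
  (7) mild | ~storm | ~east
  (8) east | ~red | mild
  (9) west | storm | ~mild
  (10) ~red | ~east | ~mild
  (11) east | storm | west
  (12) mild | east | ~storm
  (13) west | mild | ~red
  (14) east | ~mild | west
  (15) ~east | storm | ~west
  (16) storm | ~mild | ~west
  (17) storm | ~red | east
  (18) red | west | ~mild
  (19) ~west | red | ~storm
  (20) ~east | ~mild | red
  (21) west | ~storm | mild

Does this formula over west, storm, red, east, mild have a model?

Yes, satisfiable

Suppose west = 0.
Suppose mild = 0.
Unit clause (east) forces east = 1.
Unit clause (~storm) forces storm = 0.
Unit clause (~red) forces red = 0.
This assignment satisfies each clause.
A satisfying assignment: west=0,  storm=0,  red=0,  east=1,  mild=0.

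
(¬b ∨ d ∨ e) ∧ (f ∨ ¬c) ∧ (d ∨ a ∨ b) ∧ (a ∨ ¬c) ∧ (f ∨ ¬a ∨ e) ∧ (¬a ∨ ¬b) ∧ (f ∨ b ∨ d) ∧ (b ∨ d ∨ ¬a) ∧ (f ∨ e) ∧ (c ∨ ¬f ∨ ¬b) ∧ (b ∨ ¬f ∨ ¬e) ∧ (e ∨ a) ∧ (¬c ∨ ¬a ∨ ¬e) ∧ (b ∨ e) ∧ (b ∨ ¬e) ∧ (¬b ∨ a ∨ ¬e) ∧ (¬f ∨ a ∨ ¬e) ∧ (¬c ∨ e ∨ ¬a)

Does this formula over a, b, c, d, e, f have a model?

Unsatisfiable

Branch on f: set f = True.
Branch on a: set a = True.
From the singleton clause (¬b), b = False.
From the singleton clause (d), d = True.
From the singleton clause (¬e), e = False.
That conflicts with the unit clause (e).
So a must be the other value — set a = False.
From the singleton clause (¬c), c = False.
From the singleton clause (¬b), b = False.
From the singleton clause (d), d = True.
From the singleton clause (¬e), e = False.
That conflicts with the unit clause (e).
Both values of a lead to a conflict.
So f must be the other value — set f = False.
From the singleton clause (¬c), c = False.
From the singleton clause (e), e = True.
From the singleton clause (b), b = True.
From the singleton clause (¬a), a = False.
That conflicts with the unit clause (a).
Both values of f lead to a conflict.
No assignment satisfies every clause.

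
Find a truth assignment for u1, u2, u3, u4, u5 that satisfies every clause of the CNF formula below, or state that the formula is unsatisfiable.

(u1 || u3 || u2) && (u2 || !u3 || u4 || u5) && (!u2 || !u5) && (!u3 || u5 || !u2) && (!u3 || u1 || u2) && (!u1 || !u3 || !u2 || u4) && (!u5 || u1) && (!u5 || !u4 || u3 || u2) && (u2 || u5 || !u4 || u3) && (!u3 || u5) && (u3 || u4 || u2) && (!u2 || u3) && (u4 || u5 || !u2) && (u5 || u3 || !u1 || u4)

u1: true, u2: false, u3: true, u4: false, u5: true

Try u2 = false.
Try u1 = true.
Try u3 = true.
The clause (u5) is unit, so u5 = true.
All clauses hold; u4 can take either value.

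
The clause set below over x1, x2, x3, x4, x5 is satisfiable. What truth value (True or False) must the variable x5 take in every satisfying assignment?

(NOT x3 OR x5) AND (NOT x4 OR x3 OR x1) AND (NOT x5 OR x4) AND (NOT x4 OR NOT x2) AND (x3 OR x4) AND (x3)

Suppose x5 = false.
Unit clause (NOT x3) forces x3 = false.
But (x3) is also a unit clause — contradiction.
So every satisfying assignment has x5 = True.

True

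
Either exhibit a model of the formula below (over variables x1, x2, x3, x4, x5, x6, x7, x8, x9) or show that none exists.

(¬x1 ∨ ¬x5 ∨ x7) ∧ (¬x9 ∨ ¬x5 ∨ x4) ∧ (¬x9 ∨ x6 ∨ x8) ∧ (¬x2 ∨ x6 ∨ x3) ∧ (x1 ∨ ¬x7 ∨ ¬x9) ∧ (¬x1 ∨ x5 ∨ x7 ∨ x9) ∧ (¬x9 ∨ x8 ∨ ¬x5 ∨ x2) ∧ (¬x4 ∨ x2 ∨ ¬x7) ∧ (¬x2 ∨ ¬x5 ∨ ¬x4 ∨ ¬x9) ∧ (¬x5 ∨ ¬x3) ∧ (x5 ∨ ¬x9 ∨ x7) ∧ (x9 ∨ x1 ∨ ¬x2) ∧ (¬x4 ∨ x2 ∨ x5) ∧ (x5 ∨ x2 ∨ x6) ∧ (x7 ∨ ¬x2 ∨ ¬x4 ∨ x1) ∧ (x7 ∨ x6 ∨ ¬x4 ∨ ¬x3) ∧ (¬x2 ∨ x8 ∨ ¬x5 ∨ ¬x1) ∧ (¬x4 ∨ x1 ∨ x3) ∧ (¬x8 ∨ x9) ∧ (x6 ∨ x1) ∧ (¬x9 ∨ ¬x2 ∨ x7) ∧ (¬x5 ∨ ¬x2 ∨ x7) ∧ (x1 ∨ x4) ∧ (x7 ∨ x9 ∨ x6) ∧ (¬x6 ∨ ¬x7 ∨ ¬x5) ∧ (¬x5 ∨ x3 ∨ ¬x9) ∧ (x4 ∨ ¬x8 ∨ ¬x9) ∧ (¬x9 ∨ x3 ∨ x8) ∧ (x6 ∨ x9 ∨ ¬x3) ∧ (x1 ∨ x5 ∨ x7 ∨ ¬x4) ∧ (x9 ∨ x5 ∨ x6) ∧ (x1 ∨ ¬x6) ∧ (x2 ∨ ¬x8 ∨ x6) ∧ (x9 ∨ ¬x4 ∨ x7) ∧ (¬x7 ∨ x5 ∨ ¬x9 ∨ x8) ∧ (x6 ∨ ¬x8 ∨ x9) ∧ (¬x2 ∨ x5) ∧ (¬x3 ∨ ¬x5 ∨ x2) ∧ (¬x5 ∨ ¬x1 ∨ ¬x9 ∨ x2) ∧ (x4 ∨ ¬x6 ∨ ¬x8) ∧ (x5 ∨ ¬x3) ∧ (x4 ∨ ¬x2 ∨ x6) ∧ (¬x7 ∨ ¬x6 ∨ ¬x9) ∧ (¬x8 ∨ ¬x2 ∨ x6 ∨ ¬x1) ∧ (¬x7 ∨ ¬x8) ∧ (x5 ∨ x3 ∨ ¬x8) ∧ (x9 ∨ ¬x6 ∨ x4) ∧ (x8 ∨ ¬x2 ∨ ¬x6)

Branch on x5: set x5 = True.
The clause (¬x3) is unit, so x3 = False.
The clause (¬x9) is unit, so x9 = False.
The clause (¬x8) is unit, so x8 = False.
Branch on x1: set x1 = True.
The clause (x7) is unit, so x7 = True.
The clause (¬x2) is unit, so x2 = False.
The clause (¬x4) is unit, so x4 = False.
The clause (¬x6) is unit, so x6 = False.
All clauses are satisfied.

x1: True; x2: False; x3: False; x4: False; x5: True; x6: False; x7: True; x8: False; x9: False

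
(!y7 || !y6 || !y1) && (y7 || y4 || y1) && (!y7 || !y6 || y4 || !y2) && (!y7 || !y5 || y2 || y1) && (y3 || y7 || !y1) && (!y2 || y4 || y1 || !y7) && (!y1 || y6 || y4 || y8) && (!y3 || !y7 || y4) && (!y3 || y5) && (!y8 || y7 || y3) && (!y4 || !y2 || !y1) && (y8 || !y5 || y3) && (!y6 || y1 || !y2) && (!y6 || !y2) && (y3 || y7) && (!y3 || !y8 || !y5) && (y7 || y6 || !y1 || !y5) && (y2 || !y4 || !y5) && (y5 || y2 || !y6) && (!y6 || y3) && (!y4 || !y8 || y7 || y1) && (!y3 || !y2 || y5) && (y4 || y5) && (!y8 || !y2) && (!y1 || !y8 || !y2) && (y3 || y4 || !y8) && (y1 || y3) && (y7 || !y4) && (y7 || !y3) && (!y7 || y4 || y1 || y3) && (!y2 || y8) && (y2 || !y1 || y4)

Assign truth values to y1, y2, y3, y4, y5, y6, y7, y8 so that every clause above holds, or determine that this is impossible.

Case y3 = false:
From the singleton clause (y7), y7 = true.
From the singleton clause (!y6), y6 = false.
From the singleton clause (y1), y1 = true.
Case y4 = true:
From the singleton clause (!y2), y2 = false.
From the singleton clause (!y5), y5 = false.
Every clause is now satisfied; y8 is unconstrained.

y1=true; y2=false; y3=false; y4=true; y5=false; y6=false; y7=true; y8=true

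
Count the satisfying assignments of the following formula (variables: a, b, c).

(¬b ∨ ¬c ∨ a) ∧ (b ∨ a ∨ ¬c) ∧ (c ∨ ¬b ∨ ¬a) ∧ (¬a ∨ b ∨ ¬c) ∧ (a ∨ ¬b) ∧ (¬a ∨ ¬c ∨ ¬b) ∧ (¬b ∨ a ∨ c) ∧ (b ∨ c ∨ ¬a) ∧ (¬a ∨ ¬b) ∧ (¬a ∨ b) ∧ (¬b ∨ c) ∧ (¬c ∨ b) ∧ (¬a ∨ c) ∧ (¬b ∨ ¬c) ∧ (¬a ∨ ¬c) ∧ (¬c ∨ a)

1

There are 2^3 = 8 truth assignments over (a, b, c).
Check each against the 16 clauses (columns in the order a, b, c):
  F F F  ✓ satisfies all
  F F T  ✗ fails (b ∨ a ∨ ¬c)
  F T F  ✗ fails (a ∨ ¬b)
  F T T  ✗ fails (¬b ∨ ¬c ∨ a)
  T F F  ✗ fails (b ∨ c ∨ ¬a)
  T F T  ✗ fails (¬a ∨ b ∨ ¬c)
  T T F  ✗ fails (c ∨ ¬b ∨ ¬a)
  T T T  ✗ fails (¬a ∨ ¬c ∨ ¬b)
1 of the 8 rows is a model.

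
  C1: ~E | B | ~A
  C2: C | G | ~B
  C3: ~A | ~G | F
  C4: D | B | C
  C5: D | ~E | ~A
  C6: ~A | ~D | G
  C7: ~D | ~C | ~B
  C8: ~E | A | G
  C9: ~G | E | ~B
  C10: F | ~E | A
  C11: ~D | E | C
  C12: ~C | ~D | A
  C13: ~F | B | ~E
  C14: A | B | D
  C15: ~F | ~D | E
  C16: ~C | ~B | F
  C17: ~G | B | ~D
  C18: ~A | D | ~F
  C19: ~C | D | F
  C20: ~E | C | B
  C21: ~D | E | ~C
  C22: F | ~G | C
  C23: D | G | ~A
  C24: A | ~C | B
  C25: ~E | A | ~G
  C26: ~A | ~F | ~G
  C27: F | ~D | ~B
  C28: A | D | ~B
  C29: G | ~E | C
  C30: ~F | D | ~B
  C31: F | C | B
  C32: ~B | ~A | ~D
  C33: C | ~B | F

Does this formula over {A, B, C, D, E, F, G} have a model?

Unsatisfiable

Case E = 0:
Case G = 0:
Case C = 1:
(~D) alone gives D = 0.
(F) alone gives F = 1.
(~A) alone gives A = 0.
(B) alone gives B = 1.
But (~B) is also a unit clause — contradiction.
So C must be the other value — set C = 0.
(~B) alone gives B = 0.
(D) alone gives D = 1.
But (~D) is also a unit clause — contradiction.
Neither C = 1 nor C = 0 works.
So G must be the other value — set G = 1.
(~B) alone gives B = 0.
(~D) alone gives D = 0.
(C) alone gives C = 1.
(A) alone gives A = 1.
(F) alone gives F = 1.
But (~F) is also a unit clause — contradiction.
Neither G = 1 nor G = 0 works.
So E must be the other value — set E = 1.
Case B = 1:
Case C = 1:
(~D) alone gives D = 0.
(~A) alone gives A = 0.
But (A) is also a unit clause — contradiction.
So C must be the other value — set C = 0.
(G) alone gives G = 1.
(F) alone gives F = 1.
(A) alone gives A = 1.
But (~A) is also a unit clause — contradiction.
Neither C = 1 nor C = 0 works.
So B must be the other value — set B = 0.
(~A) alone gives A = 0.
(G) alone gives G = 1.
But (~G) is also a unit clause — contradiction.
Neither B = 1 nor B = 0 works.
Neither E = 1 nor E = 0 works.
No assignment satisfies every clause.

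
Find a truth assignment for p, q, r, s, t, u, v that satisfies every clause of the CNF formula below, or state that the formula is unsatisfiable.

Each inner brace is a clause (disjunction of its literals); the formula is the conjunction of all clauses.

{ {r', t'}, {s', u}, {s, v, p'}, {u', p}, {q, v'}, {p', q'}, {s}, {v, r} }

Unit clause (s) forces s = 1.
Unit clause (u) forces u = 1.
Unit clause (p) forces p = 1.
Unit clause (q') forces q = 0.
Unit clause (v') forces v = 0.
Unit clause (r) forces r = 1.
Unit clause (t') forces t = 0.
Every clause now holds.

p ↦ 1,  q ↦ 0,  r ↦ 1,  s ↦ 1,  t ↦ 0,  u ↦ 1,  v ↦ 0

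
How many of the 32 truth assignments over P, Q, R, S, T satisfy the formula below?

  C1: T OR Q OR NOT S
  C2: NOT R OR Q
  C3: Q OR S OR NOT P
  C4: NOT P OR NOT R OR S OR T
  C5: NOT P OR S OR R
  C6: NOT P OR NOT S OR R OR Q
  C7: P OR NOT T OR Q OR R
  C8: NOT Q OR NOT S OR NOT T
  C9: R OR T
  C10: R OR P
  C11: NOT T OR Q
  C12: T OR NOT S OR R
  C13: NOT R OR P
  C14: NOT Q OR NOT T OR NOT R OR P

There are 2^5 = 32 truth assignments over (P, Q, R, S, T).
Split on P. With P = true, the clauses containing P are satisfied and NOT P drops from the rest; 2 of the 2^4 = 16 assignments to the other variables satisfy what remains.
With P = false, by the same count on the reduced clause set, 0 assignments work.
Total: 2 + 0 = 2.

2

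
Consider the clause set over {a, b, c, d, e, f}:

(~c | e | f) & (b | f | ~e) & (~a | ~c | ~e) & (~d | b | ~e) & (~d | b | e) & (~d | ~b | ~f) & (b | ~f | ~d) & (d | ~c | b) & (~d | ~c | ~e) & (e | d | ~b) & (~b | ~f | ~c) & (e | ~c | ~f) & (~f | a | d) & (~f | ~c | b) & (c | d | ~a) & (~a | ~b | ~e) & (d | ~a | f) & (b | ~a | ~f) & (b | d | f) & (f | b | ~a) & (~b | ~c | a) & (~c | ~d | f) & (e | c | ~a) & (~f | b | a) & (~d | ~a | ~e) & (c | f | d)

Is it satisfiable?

Case c = 0:
Case d = 1:
Case b = 1:
The clause (~f) is unit, so f = 0.
Case a = 0:
Every clause is now satisfied; e is unconstrained.
A satisfying assignment: a ↦ 0,  b ↦ 1,  c ↦ 0,  d ↦ 1,  e ↦ 1,  f ↦ 0.

Satisfiable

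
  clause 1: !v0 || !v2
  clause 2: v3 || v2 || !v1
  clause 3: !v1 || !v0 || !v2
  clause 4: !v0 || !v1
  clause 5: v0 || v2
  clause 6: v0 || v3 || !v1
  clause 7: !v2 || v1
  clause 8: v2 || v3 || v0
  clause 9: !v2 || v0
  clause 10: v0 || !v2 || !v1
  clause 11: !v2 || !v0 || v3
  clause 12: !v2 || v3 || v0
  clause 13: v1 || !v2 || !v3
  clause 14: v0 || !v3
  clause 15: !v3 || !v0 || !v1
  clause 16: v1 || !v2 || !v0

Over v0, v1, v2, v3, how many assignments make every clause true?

There are 2^4 = 16 truth assignments over (v0, v1, v2, v3).
Check each against the 16 clauses (columns in the order v0, v1, v2, v3):
  F F F F  ✗ fails (v0 || v2)
  F F F T  ✗ fails (v0 || v2)
  F F T F  ✗ fails (!v2 || v1)
  F F T T  ✗ fails (!v2 || v1)
  F T F F  ✗ fails (v3 || v2 || !v1)
  F T F T  ✗ fails (v0 || v2)
  F T T F  ✗ fails (v0 || v3 || !v1)
  F T T T  ✗ fails (!v2 || v0)
  T F F F  ✓ satisfies all
  T F F T  ✓ satisfies all
  T F T F  ✗ fails (!v0 || !v2)
  T F T T  ✗ fails (!v0 || !v2)
  T T F F  ✗ fails (v3 || v2 || !v1)
  T T F T  ✗ fails (!v0 || !v1)
  T T T F  ✗ fails (!v0 || !v2)
  T T T T  ✗ fails (!v0 || !v2)
2 of the 16 rows are models.

2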